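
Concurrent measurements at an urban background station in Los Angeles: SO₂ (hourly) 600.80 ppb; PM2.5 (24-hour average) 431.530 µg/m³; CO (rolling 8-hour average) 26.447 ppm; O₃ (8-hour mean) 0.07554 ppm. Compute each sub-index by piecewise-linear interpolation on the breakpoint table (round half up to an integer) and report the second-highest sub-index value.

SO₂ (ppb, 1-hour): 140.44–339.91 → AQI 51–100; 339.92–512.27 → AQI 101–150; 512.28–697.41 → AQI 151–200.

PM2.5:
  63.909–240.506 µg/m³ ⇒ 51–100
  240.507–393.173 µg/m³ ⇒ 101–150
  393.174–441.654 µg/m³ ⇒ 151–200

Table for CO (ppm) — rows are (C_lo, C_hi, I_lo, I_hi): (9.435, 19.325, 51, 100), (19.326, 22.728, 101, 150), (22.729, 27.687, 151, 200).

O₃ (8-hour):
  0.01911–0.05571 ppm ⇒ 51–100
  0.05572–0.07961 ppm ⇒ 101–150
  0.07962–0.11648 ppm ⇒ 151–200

188

SO₂: 600.80 ∈ [512.28, 697.41] ↔ index [151, 200].
151 + (600.80−512.28)·(200−151)/(697.41−512.28) = 151 + 88.52·49/185.13 ≈ 174.43, so AQI = 174.
PM2.5: 431.530 ∈ [393.174, 441.654] ↔ index [151, 200].
151 + (431.530−393.174)·(200−151)/(441.654−393.174) = 151 + 38.356·49/48.480 ≈ 189.77, so AQI = 190.
CO 26.447: bracket 22.729–27.687 → index 151–200; slope 49/4.958, offset 3.718.
AQI = 151 + 49/4.958·3.718 ≈ 187.75 ⇒ 188.
O₃: 0.07554 ∈ [0.05572, 0.07961] ↔ index [101, 150].
101 + (0.07554−0.05572)·(150−101)/(0.07961−0.05572) = 101 + 0.01982·49/0.02389 ≈ 141.65, so AQI = 142.
Sub-indices: SO₂→174, PM2.5→190, CO→188, O₃→142. Ranked high→low: 190, 188, 174, 142. Second-highest sub-index = 188.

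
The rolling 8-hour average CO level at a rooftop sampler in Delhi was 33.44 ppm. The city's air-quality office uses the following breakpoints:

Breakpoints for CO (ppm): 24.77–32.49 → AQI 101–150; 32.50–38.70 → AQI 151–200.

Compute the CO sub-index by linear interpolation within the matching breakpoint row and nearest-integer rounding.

158

CO 33.44: bracket 32.50–38.70 → index 151–200; slope 49/6.20, offset 0.94.
AQI = 151 + 49/6.20·0.94 ≈ 158.43 ⇒ 158.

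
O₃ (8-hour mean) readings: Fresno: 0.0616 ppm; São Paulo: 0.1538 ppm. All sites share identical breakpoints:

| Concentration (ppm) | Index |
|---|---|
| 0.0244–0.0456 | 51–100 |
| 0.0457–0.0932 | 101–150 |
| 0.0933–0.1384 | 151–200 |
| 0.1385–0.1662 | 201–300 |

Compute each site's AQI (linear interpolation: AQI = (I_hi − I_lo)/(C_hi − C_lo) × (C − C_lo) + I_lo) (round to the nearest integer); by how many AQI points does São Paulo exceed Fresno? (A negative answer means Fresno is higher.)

139

Fresno 0.0616: bracket 0.0457–0.0932 → index 101–150; slope 49/0.0475, offset 0.0159.
AQI = 101 + 49/0.0475·0.0159 ≈ 117.40 ⇒ 117.
São Paulo: 0.1538 lies in 0.1385–0.1662, so I_lo=201, I_hi=300, C_lo=0.1385, C_hi=0.1662.
(300−201)/(0.1662−0.1385) × (0.1538−0.1385) + 201 = 99/0.0277 × 0.0153 + 201 ≈ 255.68 → 256.
AQIs: Fresno=117, São Paulo=256. São Paulo (256) − Fresno (117) = 139.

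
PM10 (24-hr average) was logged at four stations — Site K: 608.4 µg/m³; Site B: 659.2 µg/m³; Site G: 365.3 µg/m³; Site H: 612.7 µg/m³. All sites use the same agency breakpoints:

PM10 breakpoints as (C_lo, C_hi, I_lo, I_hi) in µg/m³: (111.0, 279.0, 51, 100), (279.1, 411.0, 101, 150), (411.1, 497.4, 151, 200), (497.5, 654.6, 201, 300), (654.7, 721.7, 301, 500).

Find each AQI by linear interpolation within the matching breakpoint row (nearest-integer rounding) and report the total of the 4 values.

Site K 608.4: bracket 497.5–654.6 → index 201–300; slope 99/157.1, offset 110.9.
AQI = 201 + 99/157.1·110.9 ≈ 270.89 ⇒ 271.
Site B: 659.2 lies in 654.7–721.7, so I_lo=301, I_hi=500, C_lo=654.7, C_hi=721.7.
(500−301)/(721.7−654.7) × (659.2−654.7) + 301 = 199/67.0 × 4.5 + 301 ≈ 314.37 → 314.
Site G: row 279.1–411.0 (AQI 101–150). (150−101)·(365.3−279.1)/(411.0−279.1) + 101 = 49·86.2/131.9 + 101 ≈ 133.02 → 133.
Site H: row 497.5–654.6 (AQI 201–300). (300−201)·(612.7−497.5)/(654.6−497.5) + 201 = 99·115.2/157.1 + 201 ≈ 273.60 → 274.
AQIs: Site K=271, Site B=314, Site G=133, Site H=274. Sum = 271 + 314 + 133 + 274 = 992.

992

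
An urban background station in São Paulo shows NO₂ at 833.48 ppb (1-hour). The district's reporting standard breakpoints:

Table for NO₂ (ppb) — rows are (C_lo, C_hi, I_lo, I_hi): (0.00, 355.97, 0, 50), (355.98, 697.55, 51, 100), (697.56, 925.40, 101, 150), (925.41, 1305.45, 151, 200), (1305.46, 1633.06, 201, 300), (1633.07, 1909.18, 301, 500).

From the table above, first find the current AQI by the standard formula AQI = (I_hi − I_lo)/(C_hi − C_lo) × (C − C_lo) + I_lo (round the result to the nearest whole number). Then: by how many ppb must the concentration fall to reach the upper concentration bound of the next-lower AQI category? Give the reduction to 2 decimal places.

NO₂: row 697.56–925.40 (AQI 101–150). (150−101)·(833.48−697.56)/(925.40−697.56) + 101 = 49·135.92/227.84 + 101 ≈ 130.23 → 130.
Current AQI 130 is in the Unhealthy for Sensitive Groups range (101–150). The next-lower category tops out at AQI 100, whose upper concentration bound is 697.55 ppb.
Reduction needed = 833.48 − 697.55 = 135.93 ppb.

135.93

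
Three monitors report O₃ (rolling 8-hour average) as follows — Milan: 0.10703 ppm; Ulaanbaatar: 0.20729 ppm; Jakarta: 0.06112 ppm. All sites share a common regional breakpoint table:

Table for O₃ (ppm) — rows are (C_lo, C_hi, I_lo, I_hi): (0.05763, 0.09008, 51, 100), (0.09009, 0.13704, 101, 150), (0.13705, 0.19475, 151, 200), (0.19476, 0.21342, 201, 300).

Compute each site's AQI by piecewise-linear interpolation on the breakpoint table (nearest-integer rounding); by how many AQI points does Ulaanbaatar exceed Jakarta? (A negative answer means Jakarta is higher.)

211

Milan 0.10703: bracket 0.09009–0.13704 → index 101–150; slope 49/0.04695, offset 0.01694.
AQI = 101 + 49/0.04695·0.01694 ≈ 118.68 ⇒ 119.
Ulaanbaatar: row 0.19476–0.21342 (AQI 201–300). (300−201)·(0.20729−0.19476)/(0.21342−0.19476) + 201 = 99·0.01253/0.01866 + 201 ≈ 267.48 → 267.
Jakarta: 0.06112 lies in 0.05763–0.09008, so I_lo=51, I_hi=100, C_lo=0.05763, C_hi=0.09008.
(100−51)/(0.09008−0.05763) × (0.06112−0.05763) + 51 = 49/0.03245 × 0.00349 + 51 ≈ 56.27 → 56.
AQIs: Milan=119, Ulaanbaatar=267, Jakarta=56. Ulaanbaatar (267) − Jakarta (56) = 211.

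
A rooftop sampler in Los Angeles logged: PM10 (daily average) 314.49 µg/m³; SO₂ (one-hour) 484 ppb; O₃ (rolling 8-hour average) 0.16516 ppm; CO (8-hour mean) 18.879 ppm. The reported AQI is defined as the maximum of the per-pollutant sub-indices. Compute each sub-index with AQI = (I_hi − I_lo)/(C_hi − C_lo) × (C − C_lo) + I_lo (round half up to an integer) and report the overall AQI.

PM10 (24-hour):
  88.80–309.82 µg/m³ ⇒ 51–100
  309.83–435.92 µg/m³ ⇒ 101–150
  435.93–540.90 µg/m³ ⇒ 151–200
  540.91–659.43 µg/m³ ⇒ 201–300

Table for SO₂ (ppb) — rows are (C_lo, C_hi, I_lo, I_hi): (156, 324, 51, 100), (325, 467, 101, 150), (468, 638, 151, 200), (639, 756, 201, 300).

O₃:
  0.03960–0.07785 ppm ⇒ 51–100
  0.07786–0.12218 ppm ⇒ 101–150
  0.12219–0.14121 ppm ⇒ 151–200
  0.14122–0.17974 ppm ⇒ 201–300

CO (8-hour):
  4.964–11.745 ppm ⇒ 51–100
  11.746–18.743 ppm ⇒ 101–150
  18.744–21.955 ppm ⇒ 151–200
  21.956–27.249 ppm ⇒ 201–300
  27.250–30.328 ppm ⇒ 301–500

PM10 314.49: bracket 309.83–435.92 → index 101–150; slope 49/126.09, offset 4.66.
AQI = 101 + 49/126.09·4.66 ≈ 102.81 ⇒ 103.
SO₂: 484 lies in 468–638, so I_lo=151, I_hi=200, C_lo=468, C_hi=638.
(200−151)/(638−468) × (484−468) + 151 = 49/170 × 16 + 151 ≈ 155.61 → 156.
O₃: 0.16516 ∈ [0.14122, 0.17974] ↔ index [201, 300].
201 + (0.16516−0.14122)·(300−201)/(0.17974−0.14122) = 201 + 0.02394·99/0.03852 ≈ 262.53, so AQI = 263.
CO: 18.879 ∈ [18.744, 21.955] ↔ index [151, 200].
151 + (18.879−18.744)·(200−151)/(21.955−18.744) = 151 + 0.135·49/3.211 ≈ 153.06, so AQI = 153.
Sub-indices: PM10→103, SO₂→156, O₃→263, CO→153. Overall AQI = max = 263; dominant pollutant is O₃.
AQI 263: Very Unhealthy.

263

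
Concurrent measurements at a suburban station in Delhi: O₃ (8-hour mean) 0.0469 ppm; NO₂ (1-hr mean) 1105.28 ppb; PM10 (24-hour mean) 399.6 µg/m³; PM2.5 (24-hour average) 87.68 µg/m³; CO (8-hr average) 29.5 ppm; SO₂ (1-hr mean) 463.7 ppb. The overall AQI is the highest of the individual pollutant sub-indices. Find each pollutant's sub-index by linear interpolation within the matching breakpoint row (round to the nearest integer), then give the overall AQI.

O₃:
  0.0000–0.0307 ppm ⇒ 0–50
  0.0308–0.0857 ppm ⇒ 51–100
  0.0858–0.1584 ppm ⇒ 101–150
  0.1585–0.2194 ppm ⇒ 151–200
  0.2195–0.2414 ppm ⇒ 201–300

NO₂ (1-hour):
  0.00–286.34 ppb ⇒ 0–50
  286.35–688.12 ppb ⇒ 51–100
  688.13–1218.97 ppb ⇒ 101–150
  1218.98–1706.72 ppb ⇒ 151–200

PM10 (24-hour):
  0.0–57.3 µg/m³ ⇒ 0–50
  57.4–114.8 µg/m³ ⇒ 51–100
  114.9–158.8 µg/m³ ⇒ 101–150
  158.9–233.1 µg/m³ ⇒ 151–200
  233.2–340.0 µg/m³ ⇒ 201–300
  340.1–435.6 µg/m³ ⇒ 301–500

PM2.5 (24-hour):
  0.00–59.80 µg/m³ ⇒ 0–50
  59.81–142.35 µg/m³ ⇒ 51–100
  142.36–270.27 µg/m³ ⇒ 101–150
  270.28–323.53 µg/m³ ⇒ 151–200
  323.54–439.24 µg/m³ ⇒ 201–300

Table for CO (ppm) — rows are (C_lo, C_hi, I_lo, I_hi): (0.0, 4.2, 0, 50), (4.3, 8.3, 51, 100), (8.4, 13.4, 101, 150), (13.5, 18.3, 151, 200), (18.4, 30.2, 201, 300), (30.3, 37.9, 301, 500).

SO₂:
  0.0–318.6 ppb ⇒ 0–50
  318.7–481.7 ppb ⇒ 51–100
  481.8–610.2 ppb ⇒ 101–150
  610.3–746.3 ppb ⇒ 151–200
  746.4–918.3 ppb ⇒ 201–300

425

O₃: 0.0469 ∈ [0.0308, 0.0857] ↔ index [51, 100].
51 + (0.0469−0.0308)·(100−51)/(0.0857−0.0308) = 51 + 0.0161·49/0.0549 ≈ 65.37, so AQI = 65.
NO₂: 1105.28 lies in 688.13–1218.97, so I_lo=101, I_hi=150, C_lo=688.13, C_hi=1218.97.
(150−101)/(1218.97−688.13) × (1105.28−688.13) + 101 = 49/530.84 × 417.15 + 101 ≈ 139.51 → 140.
PM10 399.6: bracket 340.1–435.6 → index 301–500; slope 199/95.5, offset 59.5.
AQI = 301 + 199/95.5·59.5 ≈ 424.98 ⇒ 425.
PM2.5: 87.68 ∈ [59.81, 142.35] ↔ index [51, 100].
51 + (87.68−59.81)·(100−51)/(142.35−59.81) = 51 + 27.87·49/82.54 ≈ 67.55, so AQI = 68.
CO: 29.5 lies in 18.4–30.2, so I_lo=201, I_hi=300, C_lo=18.4, C_hi=30.2.
(300−201)/(30.2−18.4) × (29.5−18.4) + 201 = 99/11.8 × 11.1 + 201 ≈ 294.13 → 294.
SO₂: row 318.7–481.7 (AQI 51–100). (100−51)·(463.7−318.7)/(481.7−318.7) + 51 = 49·145.0/163.0 + 51 ≈ 94.59 → 95.
Sub-indices: O₃→65, NO₂→140, PM10→425, PM2.5→68, CO→294, SO₂→95. Overall AQI = max = 425; dominant pollutant is PM10.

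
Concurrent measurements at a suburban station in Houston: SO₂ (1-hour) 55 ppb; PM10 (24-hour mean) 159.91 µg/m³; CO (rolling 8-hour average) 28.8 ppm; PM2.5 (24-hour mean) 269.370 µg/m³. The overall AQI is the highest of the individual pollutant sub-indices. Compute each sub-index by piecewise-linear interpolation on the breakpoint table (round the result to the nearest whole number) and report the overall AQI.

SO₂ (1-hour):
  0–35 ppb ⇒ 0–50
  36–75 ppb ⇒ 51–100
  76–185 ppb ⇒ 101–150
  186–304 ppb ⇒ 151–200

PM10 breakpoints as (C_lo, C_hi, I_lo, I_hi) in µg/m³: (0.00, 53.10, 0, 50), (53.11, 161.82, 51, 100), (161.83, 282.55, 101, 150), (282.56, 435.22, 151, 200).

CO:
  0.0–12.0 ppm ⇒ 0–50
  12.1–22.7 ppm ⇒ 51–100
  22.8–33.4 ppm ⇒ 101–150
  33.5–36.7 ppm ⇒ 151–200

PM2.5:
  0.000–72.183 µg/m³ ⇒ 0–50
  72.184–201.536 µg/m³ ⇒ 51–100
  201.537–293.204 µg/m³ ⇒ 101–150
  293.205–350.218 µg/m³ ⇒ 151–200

SO₂: row 36–75 (AQI 51–100). (100−51)·(55−36)/(75−36) + 51 = 49·19/39 + 51 ≈ 74.87 → 75.
PM10: 159.91 ∈ [53.11, 161.82] ↔ index [51, 100].
51 + (159.91−53.11)·(100−51)/(161.82−53.11) = 51 + 106.80·49/108.71 ≈ 99.14, so AQI = 99.
CO: 28.8 lies in 22.8–33.4, so I_lo=101, I_hi=150, C_lo=22.8, C_hi=33.4.
(150−101)/(33.4−22.8) × (28.8−22.8) + 101 = 49/10.6 × 6.0 + 101 ≈ 128.74 → 129.
PM2.5: 269.370 lies in 201.537–293.204, so I_lo=101, I_hi=150, C_lo=201.537, C_hi=293.204.
(150−101)/(293.204−201.537) × (269.370−201.537) + 101 = 49/91.667 × 67.833 + 101 ≈ 137.26 → 137.
Sub-indices: SO₂→75, PM10→99, CO→129, PM2.5→137. Overall AQI = max = 137; dominant pollutant is PM2.5.
AQI 137: Unhealthy for Sensitive Groups.

137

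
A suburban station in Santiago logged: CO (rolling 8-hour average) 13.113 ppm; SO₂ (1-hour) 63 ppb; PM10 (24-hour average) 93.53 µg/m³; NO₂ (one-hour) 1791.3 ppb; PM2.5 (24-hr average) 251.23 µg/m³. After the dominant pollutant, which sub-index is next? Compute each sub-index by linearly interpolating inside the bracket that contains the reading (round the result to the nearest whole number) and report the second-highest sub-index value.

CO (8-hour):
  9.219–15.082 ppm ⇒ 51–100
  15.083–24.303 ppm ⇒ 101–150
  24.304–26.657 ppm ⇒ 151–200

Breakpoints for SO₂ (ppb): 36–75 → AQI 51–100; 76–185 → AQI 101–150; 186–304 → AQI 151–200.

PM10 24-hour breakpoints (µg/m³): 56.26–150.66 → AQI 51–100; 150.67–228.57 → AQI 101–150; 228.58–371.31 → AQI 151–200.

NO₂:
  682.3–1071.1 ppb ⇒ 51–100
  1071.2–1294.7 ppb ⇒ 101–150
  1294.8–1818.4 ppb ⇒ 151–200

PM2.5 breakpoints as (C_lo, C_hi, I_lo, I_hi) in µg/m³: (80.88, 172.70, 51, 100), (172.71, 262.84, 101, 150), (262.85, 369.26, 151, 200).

CO: 13.113 ∈ [9.219, 15.082] ↔ index [51, 100].
51 + (13.113−9.219)·(100−51)/(15.082−9.219) = 51 + 3.894·49/5.863 ≈ 83.54, so AQI = 84.
SO₂: 63 ∈ [36, 75] ↔ index [51, 100].
51 + (63−36)·(100−51)/(75−36) = 51 + 27·49/39 ≈ 84.92, so AQI = 85.
PM10: 93.53 ∈ [56.26, 150.66] ↔ index [51, 100].
51 + (93.53−56.26)·(100−51)/(150.66−56.26) = 51 + 37.27·49/94.40 ≈ 70.35, so AQI = 70.
NO₂ 1791.3: bracket 1294.8–1818.4 → index 151–200; slope 49/523.6, offset 496.5.
AQI = 151 + 49/523.6·496.5 ≈ 197.46 ⇒ 197.
PM2.5: 251.23 ∈ [172.71, 262.84] ↔ index [101, 150].
101 + (251.23−172.71)·(150−101)/(262.84−172.71) = 101 + 78.52·49/90.13 ≈ 143.69, so AQI = 144.
Sub-indices: CO→84, SO₂→85, PM10→70, NO₂→197, PM2.5→144. Ranked high→low: 197, 144, 85, 84, 70. Second-highest sub-index = 144.

144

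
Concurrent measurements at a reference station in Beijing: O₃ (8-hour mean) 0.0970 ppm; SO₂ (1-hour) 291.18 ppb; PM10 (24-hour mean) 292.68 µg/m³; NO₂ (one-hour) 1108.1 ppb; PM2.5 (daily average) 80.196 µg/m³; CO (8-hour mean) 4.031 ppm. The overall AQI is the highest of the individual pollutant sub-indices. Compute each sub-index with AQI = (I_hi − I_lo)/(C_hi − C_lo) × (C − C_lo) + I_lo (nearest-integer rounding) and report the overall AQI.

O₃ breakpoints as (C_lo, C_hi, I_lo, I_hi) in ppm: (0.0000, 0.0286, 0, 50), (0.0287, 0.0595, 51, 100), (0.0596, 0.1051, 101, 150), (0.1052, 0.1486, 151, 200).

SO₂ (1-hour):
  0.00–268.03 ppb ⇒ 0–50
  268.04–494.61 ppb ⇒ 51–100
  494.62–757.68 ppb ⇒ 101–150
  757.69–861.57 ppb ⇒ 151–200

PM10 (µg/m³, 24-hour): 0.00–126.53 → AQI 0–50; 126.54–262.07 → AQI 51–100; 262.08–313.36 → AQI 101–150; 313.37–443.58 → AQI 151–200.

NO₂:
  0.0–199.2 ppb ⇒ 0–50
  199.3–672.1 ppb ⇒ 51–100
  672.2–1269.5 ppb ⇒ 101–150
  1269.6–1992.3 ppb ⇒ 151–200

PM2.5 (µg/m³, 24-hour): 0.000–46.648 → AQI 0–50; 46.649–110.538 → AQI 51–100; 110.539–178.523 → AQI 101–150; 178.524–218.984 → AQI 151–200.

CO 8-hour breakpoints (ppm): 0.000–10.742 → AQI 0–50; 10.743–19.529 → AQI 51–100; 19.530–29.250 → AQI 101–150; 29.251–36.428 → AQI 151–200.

O₃: 0.0970 lies in 0.0596–0.1051, so I_lo=101, I_hi=150, C_lo=0.0596, C_hi=0.1051.
(150−101)/(0.1051−0.0596) × (0.0970−0.0596) + 101 = 49/0.0455 × 0.0374 + 101 ≈ 141.28 → 141.
SO₂ 291.18: bracket 268.04–494.61 → index 51–100; slope 49/226.57, offset 23.14.
AQI = 51 + 49/226.57·23.14 ≈ 56.00 ⇒ 56.
PM10: 292.68 ∈ [262.08, 313.36] ↔ index [101, 150].
101 + (292.68−262.08)·(150−101)/(313.36−262.08) = 101 + 30.60·49/51.28 ≈ 130.24, so AQI = 130.
NO₂: row 672.2–1269.5 (AQI 101–150). (150−101)·(1108.1−672.2)/(1269.5−672.2) + 101 = 49·435.9/597.3 + 101 ≈ 136.76 → 137.
PM2.5 80.196: bracket 46.649–110.538 → index 51–100; slope 49/63.889, offset 33.547.
AQI = 51 + 49/63.889·33.547 ≈ 76.73 ⇒ 77.
CO 4.031: bracket 0.000–10.742 → index 0–50; slope 50/10.742, offset 4.031.
AQI = 0 + 50/10.742·4.031 ≈ 18.76 ⇒ 19.
Sub-indices: O₃→141, SO₂→56, PM10→130, NO₂→137, PM2.5→77, CO→19. Overall AQI = max = 141; dominant pollutant is O₃.

141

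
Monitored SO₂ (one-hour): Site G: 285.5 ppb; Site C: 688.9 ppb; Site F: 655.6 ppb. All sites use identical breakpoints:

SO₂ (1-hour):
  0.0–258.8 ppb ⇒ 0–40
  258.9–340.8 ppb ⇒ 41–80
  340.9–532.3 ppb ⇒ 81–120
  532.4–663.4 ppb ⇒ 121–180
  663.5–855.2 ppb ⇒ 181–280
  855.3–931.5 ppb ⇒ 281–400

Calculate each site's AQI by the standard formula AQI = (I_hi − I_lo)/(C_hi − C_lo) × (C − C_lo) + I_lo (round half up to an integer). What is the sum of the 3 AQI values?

Site G: 285.5 lies in 258.9–340.8, so I_lo=41, I_hi=80, C_lo=258.9, C_hi=340.8.
(80−41)/(340.8−258.9) × (285.5−258.9) + 41 = 39/81.9 × 26.6 + 41 ≈ 53.67 → 54.
Site C: row 663.5–855.2 (AQI 181–280). (280−181)·(688.9−663.5)/(855.2−663.5) + 181 = 99·25.4/191.7 + 181 ≈ 194.12 → 194.
Site F: 655.6 ∈ [532.4, 663.4] ↔ index [121, 180].
121 + (655.6−532.4)·(180−121)/(663.4−532.4) = 121 + 123.2·59/131.0 ≈ 176.49, so AQI = 176.
AQIs: Site G=54, Site C=194, Site F=176. Sum = 54 + 194 + 176 = 424.

424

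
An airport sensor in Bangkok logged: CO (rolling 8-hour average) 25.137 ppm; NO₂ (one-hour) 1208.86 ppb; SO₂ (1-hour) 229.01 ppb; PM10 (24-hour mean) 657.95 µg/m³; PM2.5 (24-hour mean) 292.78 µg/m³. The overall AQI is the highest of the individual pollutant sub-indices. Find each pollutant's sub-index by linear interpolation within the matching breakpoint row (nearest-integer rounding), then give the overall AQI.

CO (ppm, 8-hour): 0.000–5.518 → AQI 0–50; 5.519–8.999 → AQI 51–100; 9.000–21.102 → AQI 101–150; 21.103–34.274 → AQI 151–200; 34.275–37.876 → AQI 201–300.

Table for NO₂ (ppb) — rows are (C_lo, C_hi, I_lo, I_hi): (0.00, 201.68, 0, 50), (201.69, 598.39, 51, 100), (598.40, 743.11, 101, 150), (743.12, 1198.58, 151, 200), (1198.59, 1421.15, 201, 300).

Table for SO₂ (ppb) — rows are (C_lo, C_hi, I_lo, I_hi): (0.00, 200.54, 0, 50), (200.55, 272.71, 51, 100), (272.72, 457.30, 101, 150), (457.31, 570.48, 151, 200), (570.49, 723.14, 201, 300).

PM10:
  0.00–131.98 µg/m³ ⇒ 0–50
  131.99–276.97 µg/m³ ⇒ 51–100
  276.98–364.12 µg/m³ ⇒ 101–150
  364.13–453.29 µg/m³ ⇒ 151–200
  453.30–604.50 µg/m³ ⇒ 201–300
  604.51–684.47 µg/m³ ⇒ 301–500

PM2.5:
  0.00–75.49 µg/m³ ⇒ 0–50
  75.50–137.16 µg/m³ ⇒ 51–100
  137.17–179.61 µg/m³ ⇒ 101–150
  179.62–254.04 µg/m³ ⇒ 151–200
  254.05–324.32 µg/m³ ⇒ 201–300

CO 25.137: bracket 21.103–34.274 → index 151–200; slope 49/13.171, offset 4.034.
AQI = 151 + 49/13.171·4.034 ≈ 166.01 ⇒ 166.
NO₂: row 1198.59–1421.15 (AQI 201–300). (300−201)·(1208.86−1198.59)/(1421.15−1198.59) + 201 = 99·10.27/222.56 + 201 ≈ 205.57 → 206.
SO₂: 229.01 lies in 200.55–272.71, so I_lo=51, I_hi=100, C_lo=200.55, C_hi=272.71.
(100−51)/(272.71−200.55) × (229.01−200.55) + 51 = 49/72.16 × 28.46 + 51 ≈ 70.33 → 70.
PM10 657.95: bracket 604.51–684.47 → index 301–500; slope 199/79.96, offset 53.44.
AQI = 301 + 199/79.96·53.44 ≈ 434.00 ⇒ 434.
PM2.5: row 254.05–324.32 (AQI 201–300). (300−201)·(292.78−254.05)/(324.32−254.05) + 201 = 99·38.73/70.27 + 201 ≈ 255.56 → 256.
Sub-indices: CO→166, NO₂→206, SO₂→70, PM10→434, PM2.5→256. Overall AQI = max = 434; dominant pollutant is PM10.

434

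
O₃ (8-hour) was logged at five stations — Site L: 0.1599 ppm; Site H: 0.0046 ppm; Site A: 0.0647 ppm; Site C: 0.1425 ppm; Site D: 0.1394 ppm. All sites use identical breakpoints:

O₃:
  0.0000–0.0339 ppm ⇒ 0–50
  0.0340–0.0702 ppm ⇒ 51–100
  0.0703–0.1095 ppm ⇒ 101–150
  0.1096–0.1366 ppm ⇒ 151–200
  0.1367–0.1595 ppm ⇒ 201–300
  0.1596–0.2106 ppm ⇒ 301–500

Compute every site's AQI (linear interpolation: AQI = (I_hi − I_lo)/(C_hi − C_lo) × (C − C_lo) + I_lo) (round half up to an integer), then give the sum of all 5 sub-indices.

Site L 0.1599: bracket 0.1596–0.2106 → index 301–500; slope 199/0.0510, offset 0.0003.
AQI = 301 + 199/0.0510·0.0003 ≈ 302.17 ⇒ 302.
Site H: 0.0046 ∈ [0.0000, 0.0339] ↔ index [0, 50].
0 + (0.0046−0.0000)·(50−0)/(0.0339−0.0000) = 0 + 0.0046·50/0.0339 ≈ 6.78, so AQI = 7.
Site A: 0.0647 ∈ [0.0340, 0.0702] ↔ index [51, 100].
51 + (0.0647−0.0340)·(100−51)/(0.0702−0.0340) = 51 + 0.0307·49/0.0362 ≈ 92.56, so AQI = 93.
Site C: row 0.1367–0.1595 (AQI 201–300). (300−201)·(0.1425−0.1367)/(0.1595−0.1367) + 201 = 99·0.0058/0.0228 + 201 ≈ 226.18 → 226.
Site D: 0.1394 lies in 0.1367–0.1595, so I_lo=201, I_hi=300, C_lo=0.1367, C_hi=0.1595.
(300−201)/(0.1595−0.1367) × (0.1394−0.1367) + 201 = 99/0.0228 × 0.0027 + 201 ≈ 212.72 → 213.
AQIs: Site L=302, Site H=7, Site A=93, Site C=226, Site D=213. Sum = 302 + 7 + 93 + 226 + 213 = 841.

841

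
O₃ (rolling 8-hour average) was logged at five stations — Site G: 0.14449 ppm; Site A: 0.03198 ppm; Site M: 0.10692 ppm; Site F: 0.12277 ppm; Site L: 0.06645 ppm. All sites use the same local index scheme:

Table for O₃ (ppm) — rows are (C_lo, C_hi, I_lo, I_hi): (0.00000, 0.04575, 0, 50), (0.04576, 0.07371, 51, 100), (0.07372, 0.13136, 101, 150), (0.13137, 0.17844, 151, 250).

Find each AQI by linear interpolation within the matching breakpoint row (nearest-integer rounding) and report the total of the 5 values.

573

Site G: 0.14449 lies in 0.13137–0.17844, so I_lo=151, I_hi=250, C_lo=0.13137, C_hi=0.17844.
(250−151)/(0.17844−0.13137) × (0.14449−0.13137) + 151 = 99/0.04707 × 0.01312 + 151 ≈ 178.59 → 179.
Site A: row 0.00000–0.04575 (AQI 0–50). (50−0)·(0.03198−0.00000)/(0.04575−0.00000) + 0 = 50·0.03198/0.04575 + 0 ≈ 34.95 → 35.
Site M 0.10692: bracket 0.07372–0.13136 → index 101–150; slope 49/0.05764, offset 0.03320.
AQI = 101 + 49/0.05764·0.03320 ≈ 129.22 ⇒ 129.
Site F: row 0.07372–0.13136 (AQI 101–150). (150−101)·(0.12277−0.07372)/(0.13136−0.07372) + 101 = 49·0.04905/0.05764 + 101 ≈ 142.70 → 143.
Site L: row 0.04576–0.07371 (AQI 51–100). (100−51)·(0.06645−0.04576)/(0.07371−0.04576) + 51 = 49·0.02069/0.02795 + 51 ≈ 87.27 → 87.
AQIs: Site G=179, Site A=35, Site M=129, Site F=143, Site L=87. Sum = 179 + 35 + 129 + 143 + 87 = 573.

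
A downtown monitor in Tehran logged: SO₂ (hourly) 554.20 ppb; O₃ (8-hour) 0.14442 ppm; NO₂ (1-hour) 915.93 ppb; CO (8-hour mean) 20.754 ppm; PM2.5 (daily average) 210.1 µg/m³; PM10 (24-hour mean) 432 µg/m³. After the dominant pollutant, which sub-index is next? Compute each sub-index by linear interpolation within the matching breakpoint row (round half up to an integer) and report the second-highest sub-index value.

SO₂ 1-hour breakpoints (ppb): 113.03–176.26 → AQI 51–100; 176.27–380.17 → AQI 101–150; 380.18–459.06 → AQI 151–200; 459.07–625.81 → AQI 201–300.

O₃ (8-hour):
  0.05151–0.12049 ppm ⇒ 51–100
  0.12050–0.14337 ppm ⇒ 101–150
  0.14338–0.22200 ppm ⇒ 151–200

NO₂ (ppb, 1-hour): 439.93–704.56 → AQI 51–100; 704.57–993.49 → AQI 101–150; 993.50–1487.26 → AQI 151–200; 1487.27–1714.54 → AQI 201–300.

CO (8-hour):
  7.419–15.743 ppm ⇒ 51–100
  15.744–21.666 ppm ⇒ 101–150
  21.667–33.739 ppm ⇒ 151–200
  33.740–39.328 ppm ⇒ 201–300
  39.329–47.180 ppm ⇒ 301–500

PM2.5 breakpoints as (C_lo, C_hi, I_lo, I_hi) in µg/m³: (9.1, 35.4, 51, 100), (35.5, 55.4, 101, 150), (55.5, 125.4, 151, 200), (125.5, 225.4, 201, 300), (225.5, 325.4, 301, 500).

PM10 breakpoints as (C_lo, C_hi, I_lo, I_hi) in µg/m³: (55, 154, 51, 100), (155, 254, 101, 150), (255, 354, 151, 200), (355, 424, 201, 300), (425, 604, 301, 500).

285

SO₂: 554.20 ∈ [459.07, 625.81] ↔ index [201, 300].
201 + (554.20−459.07)·(300−201)/(625.81−459.07) = 201 + 95.13·99/166.74 ≈ 257.48, so AQI = 257.
O₃: 0.14442 ∈ [0.14338, 0.22200] ↔ index [151, 200].
151 + (0.14442−0.14338)·(200−151)/(0.22200−0.14338) = 151 + 0.00104·49/0.07862 ≈ 151.65, so AQI = 152.
NO₂: row 704.57–993.49 (AQI 101–150). (150−101)·(915.93−704.57)/(993.49−704.57) + 101 = 49·211.36/288.92 + 101 ≈ 136.85 → 137.
CO: 20.754 lies in 15.744–21.666, so I_lo=101, I_hi=150, C_lo=15.744, C_hi=21.666.
(150−101)/(21.666−15.744) × (20.754−15.744) + 101 = 49/5.922 × 5.010 + 101 ≈ 142.45 → 142.
PM2.5 210.1: bracket 125.5–225.4 → index 201–300; slope 99/99.9, offset 84.6.
AQI = 201 + 99/99.9·84.6 ≈ 284.84 ⇒ 285.
PM10: 432 lies in 425–604, so I_lo=301, I_hi=500, C_lo=425, C_hi=604.
(500−301)/(604−425) × (432−425) + 301 = 199/179 × 7 + 301 ≈ 308.78 → 309.
Sub-indices: SO₂→257, O₃→152, NO₂→137, CO→142, PM2.5→285, PM10→309. Ranked high→low: 309, 285, 257, 152, 142, 137. Second-highest sub-index = 285.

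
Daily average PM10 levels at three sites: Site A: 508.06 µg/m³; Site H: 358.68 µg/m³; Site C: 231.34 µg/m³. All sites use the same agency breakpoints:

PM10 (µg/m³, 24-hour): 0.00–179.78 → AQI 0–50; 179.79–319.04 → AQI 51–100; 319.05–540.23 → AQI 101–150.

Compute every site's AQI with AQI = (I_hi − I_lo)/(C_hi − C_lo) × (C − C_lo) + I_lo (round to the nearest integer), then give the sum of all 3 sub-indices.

Site A: row 319.05–540.23 (AQI 101–150). (150−101)·(508.06−319.05)/(540.23−319.05) + 101 = 49·189.01/221.18 + 101 ≈ 142.87 → 143.
Site H: 358.68 lies in 319.05–540.23, so I_lo=101, I_hi=150, C_lo=319.05, C_hi=540.23.
(150−101)/(540.23−319.05) × (358.68−319.05) + 101 = 49/221.18 × 39.63 + 101 ≈ 109.78 → 110.
Site C: row 179.79–319.04 (AQI 51–100). (100−51)·(231.34−179.79)/(319.04−179.79) + 51 = 49·51.55/139.25 + 51 ≈ 69.14 → 69.
AQIs: Site A=143, Site H=110, Site C=69. Sum = 143 + 110 + 69 = 322.

322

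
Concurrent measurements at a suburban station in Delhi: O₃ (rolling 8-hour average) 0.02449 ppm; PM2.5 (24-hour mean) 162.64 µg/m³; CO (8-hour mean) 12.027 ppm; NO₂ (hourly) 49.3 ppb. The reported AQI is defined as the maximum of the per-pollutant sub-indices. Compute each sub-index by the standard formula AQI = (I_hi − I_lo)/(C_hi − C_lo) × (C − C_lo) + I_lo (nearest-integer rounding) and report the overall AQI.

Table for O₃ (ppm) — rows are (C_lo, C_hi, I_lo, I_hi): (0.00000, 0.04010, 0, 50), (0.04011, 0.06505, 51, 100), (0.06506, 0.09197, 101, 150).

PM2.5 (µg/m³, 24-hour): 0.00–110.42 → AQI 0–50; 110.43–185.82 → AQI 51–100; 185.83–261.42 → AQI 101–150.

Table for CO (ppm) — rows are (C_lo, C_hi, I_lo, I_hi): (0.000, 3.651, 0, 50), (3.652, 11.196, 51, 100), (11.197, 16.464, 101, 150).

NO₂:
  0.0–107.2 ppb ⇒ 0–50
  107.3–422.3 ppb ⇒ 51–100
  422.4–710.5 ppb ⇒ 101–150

109

O₃: row 0.00000–0.04010 (AQI 0–50). (50−0)·(0.02449−0.00000)/(0.04010−0.00000) + 0 = 50·0.02449/0.04010 + 0 ≈ 30.54 → 31.
PM2.5: row 110.43–185.82 (AQI 51–100). (100−51)·(162.64−110.43)/(185.82−110.43) + 51 = 49·52.21/75.39 + 51 ≈ 84.93 → 85.
CO 12.027: bracket 11.197–16.464 → index 101–150; slope 49/5.267, offset 0.830.
AQI = 101 + 49/5.267·0.830 ≈ 108.72 ⇒ 109.
NO₂: 49.3 lies in 0.0–107.2, so I_lo=0, I_hi=50, C_lo=0.0, C_hi=107.2.
(50−0)/(107.2−0.0) × (49.3−0.0) + 0 = 50/107.2 × 49.3 + 0 ≈ 22.99 → 23.
Sub-indices: O₃→31, PM2.5→85, CO→109, NO₂→23. Overall AQI = max = 109; dominant pollutant is CO.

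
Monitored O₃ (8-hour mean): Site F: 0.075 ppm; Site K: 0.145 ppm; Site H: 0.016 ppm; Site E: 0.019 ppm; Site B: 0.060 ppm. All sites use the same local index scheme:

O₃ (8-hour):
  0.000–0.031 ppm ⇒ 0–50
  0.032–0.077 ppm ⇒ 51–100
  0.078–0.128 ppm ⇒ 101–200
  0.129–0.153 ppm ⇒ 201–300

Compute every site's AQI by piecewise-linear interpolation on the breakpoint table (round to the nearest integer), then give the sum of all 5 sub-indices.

Site F: 0.075 lies in 0.032–0.077, so I_lo=51, I_hi=100, C_lo=0.032, C_hi=0.077.
(100−51)/(0.077−0.032) × (0.075−0.032) + 51 = 49/0.045 × 0.043 + 51 ≈ 97.82 → 98.
Site K: 0.145 ∈ [0.129, 0.153] ↔ index [201, 300].
201 + (0.145−0.129)·(300−201)/(0.153−0.129) = 201 + 0.016·99/0.024 ≈ 267.00, so AQI = 267.
Site H: row 0.000–0.031 (AQI 0–50). (50−0)·(0.016−0.000)/(0.031−0.000) + 0 = 50·0.016/0.031 + 0 ≈ 25.81 → 26.
Site E: 0.019 lies in 0.000–0.031, so I_lo=0, I_hi=50, C_lo=0.000, C_hi=0.031.
(50−0)/(0.031−0.000) × (0.019−0.000) + 0 = 50/0.031 × 0.019 + 0 ≈ 30.65 → 31.
Site B: 0.060 ∈ [0.032, 0.077] ↔ index [51, 100].
51 + (0.060−0.032)·(100−51)/(0.077−0.032) = 51 + 0.028·49/0.045 ≈ 81.49, so AQI = 81.
AQIs: Site F=98, Site K=267, Site H=26, Site E=31, Site B=81. Sum = 98 + 267 + 26 + 31 + 81 = 503.

503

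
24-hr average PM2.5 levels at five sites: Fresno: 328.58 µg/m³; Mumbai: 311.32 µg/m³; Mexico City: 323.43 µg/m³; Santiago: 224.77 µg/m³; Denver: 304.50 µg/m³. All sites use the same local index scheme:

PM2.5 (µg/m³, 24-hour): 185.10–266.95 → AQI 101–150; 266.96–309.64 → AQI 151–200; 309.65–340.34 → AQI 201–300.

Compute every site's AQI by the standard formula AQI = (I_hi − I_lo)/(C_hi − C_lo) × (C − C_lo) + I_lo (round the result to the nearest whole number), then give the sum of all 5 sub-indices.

1032

Fresno: row 309.65–340.34 (AQI 201–300). (300−201)·(328.58−309.65)/(340.34−309.65) + 201 = 99·18.93/30.69 + 201 ≈ 262.06 → 262.
Mumbai: 311.32 ∈ [309.65, 340.34] ↔ index [201, 300].
201 + (311.32−309.65)·(300−201)/(340.34−309.65) = 201 + 1.67·99/30.69 ≈ 206.39, so AQI = 206.
Mexico City: row 309.65–340.34 (AQI 201–300). (300−201)·(323.43−309.65)/(340.34−309.65) + 201 = 99·13.78/30.69 + 201 ≈ 245.45 → 245.
Santiago: 224.77 lies in 185.10–266.95, so I_lo=101, I_hi=150, C_lo=185.10, C_hi=266.95.
(150−101)/(266.95−185.10) × (224.77−185.10) + 101 = 49/81.85 × 39.67 + 101 ≈ 124.75 → 125.
Denver: 304.50 lies in 266.96–309.64, so I_lo=151, I_hi=200, C_lo=266.96, C_hi=309.64.
(200−151)/(309.64−266.96) × (304.50−266.96) + 151 = 49/42.68 × 37.54 + 151 ≈ 194.10 → 194.
AQIs: Fresno=262, Mumbai=206, Mexico City=245, Santiago=125, Denver=194. Sum = 262 + 206 + 245 + 125 + 194 = 1032.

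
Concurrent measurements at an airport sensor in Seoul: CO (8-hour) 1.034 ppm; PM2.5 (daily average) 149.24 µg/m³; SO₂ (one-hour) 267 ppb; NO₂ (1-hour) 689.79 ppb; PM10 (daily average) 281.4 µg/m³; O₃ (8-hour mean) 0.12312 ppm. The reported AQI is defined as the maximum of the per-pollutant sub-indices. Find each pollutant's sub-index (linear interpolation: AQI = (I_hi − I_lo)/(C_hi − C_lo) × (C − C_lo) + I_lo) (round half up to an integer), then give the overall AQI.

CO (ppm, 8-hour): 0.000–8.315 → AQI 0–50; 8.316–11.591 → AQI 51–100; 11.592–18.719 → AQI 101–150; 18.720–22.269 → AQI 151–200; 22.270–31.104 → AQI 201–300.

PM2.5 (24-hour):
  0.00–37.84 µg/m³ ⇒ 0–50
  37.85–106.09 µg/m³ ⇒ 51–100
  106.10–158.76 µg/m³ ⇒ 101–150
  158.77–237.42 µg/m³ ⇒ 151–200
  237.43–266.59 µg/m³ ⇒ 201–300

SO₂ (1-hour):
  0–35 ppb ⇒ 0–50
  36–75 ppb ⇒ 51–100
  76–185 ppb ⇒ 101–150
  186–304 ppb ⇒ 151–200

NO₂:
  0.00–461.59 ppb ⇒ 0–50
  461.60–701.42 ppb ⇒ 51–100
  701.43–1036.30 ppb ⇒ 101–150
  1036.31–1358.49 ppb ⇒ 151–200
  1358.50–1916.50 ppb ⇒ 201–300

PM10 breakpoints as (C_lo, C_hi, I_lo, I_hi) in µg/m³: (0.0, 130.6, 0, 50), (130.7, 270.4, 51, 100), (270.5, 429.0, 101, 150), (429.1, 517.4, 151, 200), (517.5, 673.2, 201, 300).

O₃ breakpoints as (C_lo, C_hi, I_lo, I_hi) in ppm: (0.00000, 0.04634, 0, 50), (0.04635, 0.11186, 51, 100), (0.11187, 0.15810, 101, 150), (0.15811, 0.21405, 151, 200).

185

CO 1.034: bracket 0.000–8.315 → index 0–50; slope 50/8.315, offset 1.034.
AQI = 0 + 50/8.315·1.034 ≈ 6.22 ⇒ 6.
PM2.5: row 106.10–158.76 (AQI 101–150). (150−101)·(149.24−106.10)/(158.76−106.10) + 101 = 49·43.14/52.66 + 101 ≈ 141.14 → 141.
SO₂: 267 ∈ [186, 304] ↔ index [151, 200].
151 + (267−186)·(200−151)/(304−186) = 151 + 81·49/118 ≈ 184.64, so AQI = 185.
NO₂: row 461.60–701.42 (AQI 51–100). (100−51)·(689.79−461.60)/(701.42−461.60) + 51 = 49·228.19/239.82 + 51 ≈ 97.62 → 98.
PM10: row 270.5–429.0 (AQI 101–150). (150−101)·(281.4−270.5)/(429.0−270.5) + 101 = 49·10.9/158.5 + 101 ≈ 104.37 → 104.
O₃: 0.12312 ∈ [0.11187, 0.15810] ↔ index [101, 150].
101 + (0.12312−0.11187)·(150−101)/(0.15810−0.11187) = 101 + 0.01125·49/0.04623 ≈ 112.92, so AQI = 113.
Sub-indices: CO→6, PM2.5→141, SO₂→185, NO₂→98, PM10→104, O₃→113. Overall AQI = max = 185; dominant pollutant is SO₂.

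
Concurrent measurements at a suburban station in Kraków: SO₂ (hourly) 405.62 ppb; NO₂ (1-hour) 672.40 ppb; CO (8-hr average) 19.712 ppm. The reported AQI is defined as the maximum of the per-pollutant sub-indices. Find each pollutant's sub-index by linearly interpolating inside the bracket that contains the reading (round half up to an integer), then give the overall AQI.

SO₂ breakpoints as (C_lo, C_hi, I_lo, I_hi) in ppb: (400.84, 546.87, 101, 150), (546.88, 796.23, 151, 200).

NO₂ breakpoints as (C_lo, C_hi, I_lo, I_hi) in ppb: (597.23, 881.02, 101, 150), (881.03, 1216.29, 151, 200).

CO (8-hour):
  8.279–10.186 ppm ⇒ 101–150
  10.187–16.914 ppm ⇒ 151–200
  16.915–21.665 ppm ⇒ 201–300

SO₂: 405.62 ∈ [400.84, 546.87] ↔ index [101, 150].
101 + (405.62−400.84)·(150−101)/(546.87−400.84) = 101 + 4.78·49/146.03 ≈ 102.60, so AQI = 103.
NO₂: row 597.23–881.02 (AQI 101–150). (150−101)·(672.40−597.23)/(881.02−597.23) + 101 = 49·75.17/283.79 + 101 ≈ 113.98 → 114.
CO: row 16.915–21.665 (AQI 201–300). (300−201)·(19.712−16.915)/(21.665−16.915) + 201 = 99·2.797/4.750 + 201 ≈ 259.30 → 259.
Sub-indices: SO₂→103, NO₂→114, CO→259. Overall AQI = max = 259; dominant pollutant is CO.

259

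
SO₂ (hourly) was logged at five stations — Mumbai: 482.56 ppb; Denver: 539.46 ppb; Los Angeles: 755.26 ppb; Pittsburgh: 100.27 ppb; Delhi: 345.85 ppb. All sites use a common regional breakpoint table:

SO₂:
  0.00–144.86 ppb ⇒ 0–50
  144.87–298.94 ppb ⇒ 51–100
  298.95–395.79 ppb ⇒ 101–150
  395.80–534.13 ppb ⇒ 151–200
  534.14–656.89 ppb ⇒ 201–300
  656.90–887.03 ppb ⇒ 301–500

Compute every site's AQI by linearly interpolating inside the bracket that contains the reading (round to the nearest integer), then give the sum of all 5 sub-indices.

Mumbai: row 395.80–534.13 (AQI 151–200). (200−151)·(482.56−395.80)/(534.13−395.80) + 151 = 49·86.76/138.33 + 151 ≈ 181.73 → 182.
Denver: 539.46 lies in 534.14–656.89, so I_lo=201, I_hi=300, C_lo=534.14, C_hi=656.89.
(300−201)/(656.89−534.14) × (539.46−534.14) + 201 = 99/122.75 × 5.32 + 201 ≈ 205.29 → 205.
Los Angeles: row 656.90–887.03 (AQI 301–500). (500−301)·(755.26−656.90)/(887.03−656.90) + 301 = 199·98.36/230.13 + 301 ≈ 386.05 → 386.
Pittsburgh: row 0.00–144.86 (AQI 0–50). (50−0)·(100.27−0.00)/(144.86−0.00) + 0 = 50·100.27/144.86 + 0 ≈ 34.61 → 35.
Delhi: row 298.95–395.79 (AQI 101–150). (150−101)·(345.85−298.95)/(395.79−298.95) + 101 = 49·46.90/96.84 + 101 ≈ 124.73 → 125.
AQIs: Mumbai=182, Denver=205, Los Angeles=386, Pittsburgh=35, Delhi=125. Sum = 182 + 205 + 386 + 35 + 125 = 933.

933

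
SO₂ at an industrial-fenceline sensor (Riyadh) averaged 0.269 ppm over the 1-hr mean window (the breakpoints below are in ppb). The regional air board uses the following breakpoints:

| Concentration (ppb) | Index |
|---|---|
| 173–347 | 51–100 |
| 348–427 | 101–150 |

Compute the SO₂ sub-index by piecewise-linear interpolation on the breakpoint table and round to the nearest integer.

78

Convert: 0.269 ppm = 269 ppb.
SO₂: row 173–347 (AQI 51–100). (100−51)·(269−173)/(347−173) + 51 = 49·96/174 + 51 ≈ 78.03 → 78.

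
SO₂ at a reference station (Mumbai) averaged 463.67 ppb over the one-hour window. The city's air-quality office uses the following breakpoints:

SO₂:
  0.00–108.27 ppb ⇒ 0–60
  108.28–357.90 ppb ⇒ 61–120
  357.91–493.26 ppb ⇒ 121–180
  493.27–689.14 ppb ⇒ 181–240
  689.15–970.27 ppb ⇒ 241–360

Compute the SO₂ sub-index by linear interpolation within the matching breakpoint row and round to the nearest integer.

167

SO₂: 463.67 ∈ [357.91, 493.26] ↔ index [121, 180].
121 + (463.67−357.91)·(180−121)/(493.26−357.91) = 121 + 105.76·59/135.35 ≈ 167.10, so AQI = 167.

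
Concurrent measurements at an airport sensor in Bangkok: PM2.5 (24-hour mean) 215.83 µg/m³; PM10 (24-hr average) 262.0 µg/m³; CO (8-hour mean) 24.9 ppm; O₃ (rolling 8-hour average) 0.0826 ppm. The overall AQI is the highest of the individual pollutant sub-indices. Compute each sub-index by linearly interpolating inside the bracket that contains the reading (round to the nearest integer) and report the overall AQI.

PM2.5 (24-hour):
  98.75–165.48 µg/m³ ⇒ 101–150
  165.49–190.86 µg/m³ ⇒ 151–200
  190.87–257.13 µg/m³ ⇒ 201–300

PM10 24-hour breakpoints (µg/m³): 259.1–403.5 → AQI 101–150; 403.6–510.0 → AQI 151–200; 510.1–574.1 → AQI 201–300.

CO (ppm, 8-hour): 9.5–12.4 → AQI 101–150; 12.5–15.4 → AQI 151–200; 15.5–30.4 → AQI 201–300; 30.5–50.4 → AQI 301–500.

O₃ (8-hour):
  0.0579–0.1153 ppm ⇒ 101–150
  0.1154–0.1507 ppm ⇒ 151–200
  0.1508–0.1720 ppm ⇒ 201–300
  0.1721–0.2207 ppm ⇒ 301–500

PM2.5: 215.83 ∈ [190.87, 257.13] ↔ index [201, 300].
201 + (215.83−190.87)·(300−201)/(257.13−190.87) = 201 + 24.96·99/66.26 ≈ 238.29, so AQI = 238.
PM10: 262.0 ∈ [259.1, 403.5] ↔ index [101, 150].
101 + (262.0−259.1)·(150−101)/(403.5−259.1) = 101 + 2.9·49/144.4 ≈ 101.98, so AQI = 102.
CO: row 15.5–30.4 (AQI 201–300). (300−201)·(24.9−15.5)/(30.4−15.5) + 201 = 99·9.4/14.9 + 201 ≈ 263.46 → 263.
O₃: 0.0826 ∈ [0.0579, 0.1153] ↔ index [101, 150].
101 + (0.0826−0.0579)·(150−101)/(0.1153−0.0579) = 101 + 0.0247·49/0.0574 ≈ 122.09, so AQI = 122.
Sub-indices: PM2.5→238, PM10→102, CO→263, O₃→122. Overall AQI = max = 263; dominant pollutant is CO.
AQI 263: Very Unhealthy.

263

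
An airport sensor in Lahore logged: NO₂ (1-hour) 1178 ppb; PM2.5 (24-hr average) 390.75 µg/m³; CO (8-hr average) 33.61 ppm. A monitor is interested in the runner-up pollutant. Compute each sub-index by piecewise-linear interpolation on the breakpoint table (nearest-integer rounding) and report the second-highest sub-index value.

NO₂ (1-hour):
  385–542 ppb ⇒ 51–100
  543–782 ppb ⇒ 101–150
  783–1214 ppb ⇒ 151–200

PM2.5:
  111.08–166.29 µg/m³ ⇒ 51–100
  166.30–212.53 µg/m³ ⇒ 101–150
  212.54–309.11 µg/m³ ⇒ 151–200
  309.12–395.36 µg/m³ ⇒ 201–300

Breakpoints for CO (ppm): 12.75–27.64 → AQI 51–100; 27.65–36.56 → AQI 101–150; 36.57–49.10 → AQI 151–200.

196

NO₂: 1178 ∈ [783, 1214] ↔ index [151, 200].
151 + (1178−783)·(200−151)/(1214−783) = 151 + 395·49/431 ≈ 195.91, so AQI = 196.
PM2.5: 390.75 ∈ [309.12, 395.36] ↔ index [201, 300].
201 + (390.75−309.12)·(300−201)/(395.36−309.12) = 201 + 81.63·99/86.24 ≈ 294.71, so AQI = 295.
CO 33.61: bracket 27.65–36.56 → index 101–150; slope 49/8.91, offset 5.96.
AQI = 101 + 49/8.91·5.96 ≈ 133.78 ⇒ 134.
Sub-indices: NO₂→196, PM2.5→295, CO→134. Ranked high→low: 295, 196, 134. Second-highest sub-index = 196.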